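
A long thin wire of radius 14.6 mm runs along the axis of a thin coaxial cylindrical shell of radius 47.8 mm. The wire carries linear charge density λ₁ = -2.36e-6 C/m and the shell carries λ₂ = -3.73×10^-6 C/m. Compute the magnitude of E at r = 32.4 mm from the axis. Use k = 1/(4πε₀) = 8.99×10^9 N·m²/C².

|E| ≈ 1.31e6 V/m

By cylindrical symmetry E is radial; use a coaxial Gaussian cylinder of radius 32.4 mm and length L (between the conductors, 14.6 mm < r < 47.8 mm).
Only the inner wire is enclosed; the outer shell contributes nothing inside itself. λ_enc = λ₁ = -2.36e-6 C/m.
Applying ∮E·dA = Q_enc/ε₀ with the end caps contributing no flux:
E = 2k|λ_enc|/r = 2(8.99×10^9)(2.36×10^-6)/(0.0324) = 1.31e6 N/C.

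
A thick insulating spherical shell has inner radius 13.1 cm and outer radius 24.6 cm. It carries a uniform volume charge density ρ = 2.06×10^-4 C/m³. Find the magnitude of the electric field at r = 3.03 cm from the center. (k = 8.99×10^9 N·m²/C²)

E = 0 (no enclosed charge)

Take a concentric spherical Gaussian surface of radius r = 3.03 cm (r < 13.1 cm, inside the empty cavity).
No charge is enclosed, so by Gauss's law E·4πr² = 0 ⇒ E = 0.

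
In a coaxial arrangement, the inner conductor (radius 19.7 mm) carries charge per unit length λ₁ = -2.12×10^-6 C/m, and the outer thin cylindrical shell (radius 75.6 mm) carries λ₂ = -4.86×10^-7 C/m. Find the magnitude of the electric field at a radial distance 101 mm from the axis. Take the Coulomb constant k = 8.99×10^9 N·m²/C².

E ≈ 4.64×10^5 N/C

Choose a coaxial cylinder of radius r = 101 mm (arbitrary length L) as the Gaussian surface (r > 75.6 mm, enclosing both).
λ_enc = λ₁ + λ₂ = (-2.12×10^-6) + (-4.86×10^-7) = -2.606e-6 C/m.
By Gauss's law (flux through the curved wall only), E·2πrL = λ_enc L/ε₀.
E = 2k|λ_enc|/r = 2(8.99×10^9)(2.606e-6)/(0.101) = 4.64e5 N/C.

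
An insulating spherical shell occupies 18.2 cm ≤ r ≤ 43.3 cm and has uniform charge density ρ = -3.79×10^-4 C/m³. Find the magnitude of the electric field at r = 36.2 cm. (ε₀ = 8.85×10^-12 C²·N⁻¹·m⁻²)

E ≈ 4.51×10^6 N/C

Take a concentric spherical Gaussian surface of radius r = 36.2 cm (within the shell material, 18.2 cm < r < 43.3 cm).
Enclosed charge is the volume from a to r: Q_enc = (4π/3)ρ(r³ − a³) = -6.574×10^-5 C.
By Gauss's law, ∮E·dA = E·4πr² = Q_enc/ε₀.
E = |Q_enc|/(4πε₀r²) = (6.574×10^-5)/(4π·8.85×10^-12·(0.362)²) = 4.51×10^6 N/C.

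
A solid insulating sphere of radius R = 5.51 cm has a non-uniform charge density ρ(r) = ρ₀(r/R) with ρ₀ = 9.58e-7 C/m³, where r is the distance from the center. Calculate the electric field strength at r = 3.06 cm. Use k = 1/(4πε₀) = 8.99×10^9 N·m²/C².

Use a concentric Gaussian sphere at r = 3.06 cm (r < R).
Integrate the density: Q_enc = 4π ∫₀^r ρ₀(r'/R)^1 r'² dr' = 4πρ₀ r^4/(4·R) = 4.789×10^-11 C.
Applying ∮E·dA = Q_enc/ε₀ with Φ = E(4πr²):
E = k|Q_enc|/r² = (8.99×10^9)(4.789e-11)/(0.0306)² = 460 N/C.

460 V/m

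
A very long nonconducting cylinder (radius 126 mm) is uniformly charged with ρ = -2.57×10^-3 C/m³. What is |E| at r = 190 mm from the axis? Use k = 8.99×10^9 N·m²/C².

Choose a coaxial cylinder of radius r = 190 mm (arbitrary length L) as the Gaussian surface (r > 126 mm, full cross-section enclosed).
λ_enc = ρ·πR² = (-2.57×10^-3)π(0.126)² = -1.282e-4 C/m.
Applying ∮E·dA = Q_enc/ε₀ with the end caps contributing no flux:
E = 2k|λ_enc|/r = 2(8.99×10^9)(1.282e-4)/(0.19) = 1.21e7 N/C.

|E| ≈ 1.21×10^7 V/m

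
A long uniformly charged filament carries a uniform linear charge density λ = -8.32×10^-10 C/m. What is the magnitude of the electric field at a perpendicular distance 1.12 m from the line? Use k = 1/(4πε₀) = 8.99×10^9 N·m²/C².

By cylindrical symmetry E is radial; use a coaxial Gaussian cylinder of radius 1.12 m and length L.
Q_enc = λL, so λ_enc = -8.32×10^-10 C/m.
By Gauss's law (flux through the curved wall only), E·2πrL = λ_enc L/ε₀.
E = 2k|λ_enc|/r = 2(8.99×10^9)(8.32e-10)/(1.12) = 13.4 N/C.

13.4 V/m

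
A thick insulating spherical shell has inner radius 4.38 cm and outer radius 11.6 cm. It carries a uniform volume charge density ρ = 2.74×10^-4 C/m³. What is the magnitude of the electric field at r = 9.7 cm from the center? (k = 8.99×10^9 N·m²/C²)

|E| = 9.09×10^5 V/m

Use a concentric Gaussian sphere at r = 9.7 cm (within the shell material, 4.38 cm < r < 11.6 cm).
Enclosed charge is the volume from a to r: Q_enc = (4π/3)ρ(r³ − a³) = 9.511×10^-7 C.
Since E is radial and uniform over the Gaussian sphere, Φ = E·4πr² = Q_enc/ε₀.
E = k|Q_enc|/r² = (8.99×10^9)(9.511×10^-7)/(0.097)² = 9.09×10^5 N/C.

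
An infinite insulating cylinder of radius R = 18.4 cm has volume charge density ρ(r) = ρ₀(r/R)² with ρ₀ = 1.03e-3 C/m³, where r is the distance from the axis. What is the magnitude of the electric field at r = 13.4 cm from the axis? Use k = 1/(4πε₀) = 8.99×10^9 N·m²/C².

Choose a coaxial cylinder of radius r = 13.4 cm (arbitrary length L) as the Gaussian surface (r < R).
Integrating ρ over the cross-section to radius r: λ_enc = (2πρ₀/R²) ∫₀^r r'^3 dr' = 2πρ₀ r^4/(4·R²) = 1.541e-5 C/m.
By Gauss's law (flux through the curved wall only), E·2πrL = λ_enc L/ε₀.
E = 2k|λ_enc|/r = 2(8.99×10^9)(1.541×10^-5)/(0.134) = 2.07×10^6 N/C.

E = 2.07×10^6 V/m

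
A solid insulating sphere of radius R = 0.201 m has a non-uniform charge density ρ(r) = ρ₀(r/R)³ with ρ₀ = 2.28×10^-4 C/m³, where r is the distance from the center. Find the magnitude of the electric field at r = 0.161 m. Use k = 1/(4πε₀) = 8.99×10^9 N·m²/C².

By spherical symmetry E is radial; choose a Gaussian sphere of radius r = 0.161 m (r < R).
Q_enc = ∫₀^r ρ(r')·4πr'² dr' = (4πρ₀/R³) ∫₀^r r'^5 dr' = 4πρ₀ r^6/(6·R³) = 1.024×10^-6 C.
Applying ∮E·dA = Q_enc/ε₀ with Φ = E(4πr²):
E = k|Q_enc|/r² = (8.99×10^9)(1.024×10^-6)/(0.161)² = 3.55×10^5 N/C.

E ≈ 3.55e5 N/C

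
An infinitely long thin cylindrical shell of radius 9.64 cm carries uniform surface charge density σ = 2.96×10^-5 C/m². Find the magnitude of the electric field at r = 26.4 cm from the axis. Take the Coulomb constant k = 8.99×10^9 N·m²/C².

Coaxial Gaussian cylinder, radius r = 26.4 cm, length L (r > 9.64 cm).
The whole shell is enclosed: λ_enc = σ·2πR = (2.96×10^-5)·2π·(0.0964) = 1.793×10^-5 C/m.
Gauss's law: E·2πrL = λ_enc L/ε₀.
E = 2k|λ_enc|/r = 2(8.99×10^9)(1.793×10^-5)/(0.264) = 1.22×10^6 N/C.

|E| = 1.22e6 N/C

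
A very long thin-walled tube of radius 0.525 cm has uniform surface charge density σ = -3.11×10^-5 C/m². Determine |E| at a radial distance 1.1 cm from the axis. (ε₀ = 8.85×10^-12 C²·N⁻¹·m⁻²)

|E| ≈ 1.68e6 V/m

Coaxial Gaussian cylinder, radius r = 1.1 cm, length L (r > 0.525 cm).
The whole shell is enclosed: λ_enc = σ·2πR = (-3.11e-5)·2π·(0.00525) = -1.026×10^-6 C/m.
Applying ∮E·dA = Q_enc/ε₀ with the end caps contributing no flux:
E = |λ_enc|/(2πε₀r) = (1.026×10^-6)/(2π·8.85×10^-12·0.011) = 1.68×10^6 N/C.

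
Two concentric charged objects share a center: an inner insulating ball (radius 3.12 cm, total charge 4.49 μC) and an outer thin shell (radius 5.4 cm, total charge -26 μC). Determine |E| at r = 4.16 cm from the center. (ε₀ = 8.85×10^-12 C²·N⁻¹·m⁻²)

|E| = 2.33×10^7 N/C

By spherical symmetry E is radial; choose a Gaussian sphere of radius r = 4.16 cm (between the bodies, 3.12 cm < r < 5.4 cm).
The shell at 5.4 cm lies outside the Gaussian surface, so Q_enc = 4.49 μC = 4.49×10^-6 C.
Applying ∮E·dA = Q_enc/ε₀ with Φ = E(4πr²):
E = |Q_enc|/(4πε₀r²) = (4.49×10^-6)/(4π·8.85×10^-12·(0.0416)²) = 2.33×10^7 N/C.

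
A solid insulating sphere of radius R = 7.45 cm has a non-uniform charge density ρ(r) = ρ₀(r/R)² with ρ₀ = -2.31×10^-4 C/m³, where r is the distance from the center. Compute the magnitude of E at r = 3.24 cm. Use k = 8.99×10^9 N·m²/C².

E = 3.20e4 N/C

By spherical symmetry E is radial; choose a Gaussian sphere of radius r = 3.24 cm (r < R).
Q_enc = ∫₀^r ρ(r')·4πr'² dr' = (4πρ₀/R²) ∫₀^r r'^4 dr' = 4πρ₀ r^5/(5·R²) = -3.735×10^-9 C.
Since E is radial and uniform over the Gaussian sphere, Φ = E·4πr² = Q_enc/ε₀.
E = k|Q_enc|/r² = (8.99×10^9)(3.735×10^-9)/(0.0324)² = 3.20×10^4 N/C.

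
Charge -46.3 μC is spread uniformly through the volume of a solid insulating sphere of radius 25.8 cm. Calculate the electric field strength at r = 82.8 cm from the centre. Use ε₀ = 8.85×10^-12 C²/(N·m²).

|E| ≈ 6.07×10^5 N/C

Symmetry ⇒ E = E(r) r̂. Gaussian sphere of radius r = 82.8 cm (r > R, so the entire charge is enclosed).
Q_enc = -46.3 μC = -4.63×10^-5 C.
By Gauss's law, ∮E·dA = E·4πr² = Q_enc/ε₀.
E = |Q_enc|/(4πε₀r²) = (4.63×10^-5)/(4π·8.85×10^-12·(0.828)²) = 6.07×10^5 N/C.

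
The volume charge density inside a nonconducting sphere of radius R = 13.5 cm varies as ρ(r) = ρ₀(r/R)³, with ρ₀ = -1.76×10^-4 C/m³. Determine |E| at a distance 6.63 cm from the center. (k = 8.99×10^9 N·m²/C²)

2.60e4 N/C

Take a concentric spherical Gaussian surface of radius r = 6.63 cm (r < R).
Integrate the density: Q_enc = 4π ∫₀^r ρ₀(r'/R)^3 r'² dr' = 4πρ₀ r^6/(6·R³) = -1.272×10^-8 C.
By Gauss's law, ∮E·dA = E·4πr² = Q_enc/ε₀.
E = k|Q_enc|/r² = (8.99×10^9)(1.272e-8)/(0.0663)² = 2.60e4 N/C.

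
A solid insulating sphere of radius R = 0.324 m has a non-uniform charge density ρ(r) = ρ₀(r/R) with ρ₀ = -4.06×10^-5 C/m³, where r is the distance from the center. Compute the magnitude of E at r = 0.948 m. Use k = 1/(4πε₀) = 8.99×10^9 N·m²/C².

Symmetry ⇒ E = E(r) r̂. Gaussian sphere of radius r = 0.948 m (r > R, all charge enclosed).
Q_enc = 4π ∫₀^R ρ₀(r'/R)^1 r'² dr' = 4πρ₀R³/4 = -4.338×10^-6 C.
Gauss's law: E·4πr² = Q_enc/ε₀.
E = k|Q_enc|/r² = (8.99×10^9)(4.338×10^-6)/(0.948)² = 4.34×10^4 N/C.

|E| = 4.34×10^4 V/m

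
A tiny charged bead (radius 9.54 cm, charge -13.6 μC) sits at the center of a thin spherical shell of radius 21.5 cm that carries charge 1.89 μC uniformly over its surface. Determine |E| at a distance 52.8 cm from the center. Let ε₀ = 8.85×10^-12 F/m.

3.78×10^5 N/C

Symmetry ⇒ E = E(r) r̂. Gaussian sphere of radius r = 52.8 cm (r > 21.5 cm, enclosing both).
Q_enc = (-13.6 μC) + (1.89 μC) = -1.171×10^-5 C.
Since E is radial and uniform over the Gaussian sphere, Φ = E·4πr² = Q_enc/ε₀.
E = |Q_enc|/(4πε₀r²) = (1.171×10^-5)/(4π·8.85×10^-12·(0.528)²) = 3.78×10^5 N/C.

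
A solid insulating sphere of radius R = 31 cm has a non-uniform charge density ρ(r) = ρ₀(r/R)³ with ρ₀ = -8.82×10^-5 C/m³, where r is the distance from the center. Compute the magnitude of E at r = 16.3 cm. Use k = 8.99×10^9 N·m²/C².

Use a concentric Gaussian sphere at r = 16.3 cm (r < R).
Integrate the density: Q_enc = 4π ∫₀^r ρ₀(r'/R)^3 r'² dr' = 4πρ₀ r^6/(6·R³) = -1.163×10^-7 C.
Applying ∮E·dA = Q_enc/ε₀ with Φ = E(4πr²):
E = k|Q_enc|/r² = (8.99×10^9)(1.163×10^-7)/(0.163)² = 3.94×10^4 N/C.

|E| ≈ 3.94×10^4 N/C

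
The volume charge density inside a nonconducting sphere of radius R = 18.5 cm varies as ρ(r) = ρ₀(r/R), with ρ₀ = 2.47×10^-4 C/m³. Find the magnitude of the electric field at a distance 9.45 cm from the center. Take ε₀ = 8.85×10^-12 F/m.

Take a concentric spherical Gaussian surface of radius r = 9.45 cm (r < R).
Integrate the density: Q_enc = 4π ∫₀^r ρ₀(r'/R)^1 r'² dr' = 4πρ₀ r^4/(4·R) = 3.345×10^-7 C.
Since E is radial and uniform over the Gaussian sphere, Φ = E·4πr² = Q_enc/ε₀.
E = |Q_enc|/(4πε₀r²) = (3.345e-7)/(4π·8.85×10^-12·(0.0945)²) = 3.37×10^5 N/C.

E = 3.37×10^5 N/C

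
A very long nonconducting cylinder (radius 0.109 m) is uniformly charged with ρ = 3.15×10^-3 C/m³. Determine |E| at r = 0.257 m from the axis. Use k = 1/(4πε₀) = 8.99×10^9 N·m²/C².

Take a coaxial cylindrical Gaussian surface of radius r = 0.257 m and length L (r > 0.109 m, full cross-section enclosed).
λ_enc = ρ·πR² = (3.15×10^-3)π(0.109)² = 1.176×10^-4 C/m.
Gauss's law: E·2πrL = λ_enc L/ε₀.
E = 2k|λ_enc|/r = 2(8.99×10^9)(1.176e-4)/(0.257) = 8.23×10^6 N/C.

|E| ≈ 8.23e6 N/C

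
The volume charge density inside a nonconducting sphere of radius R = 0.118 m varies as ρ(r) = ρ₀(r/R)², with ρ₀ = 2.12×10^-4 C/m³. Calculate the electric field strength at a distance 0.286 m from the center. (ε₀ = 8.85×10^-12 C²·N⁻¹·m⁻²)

|E| ≈ 9.62×10^4 N/C

Symmetry ⇒ E = E(r) r̂. Gaussian sphere of radius r = 0.286 m (r > R, all charge enclosed).
Q_enc = 4π ∫₀^R ρ₀(r'/R)^2 r'² dr' = 4πρ₀R³/5 = 8.754e-7 C.
Since E is radial and uniform over the Gaussian sphere, Φ = E·4πr² = Q_enc/ε₀.
E = |Q_enc|/(4πε₀r²) = (8.754×10^-7)/(4π·8.85×10^-12·(0.286)²) = 9.62×10^4 N/C.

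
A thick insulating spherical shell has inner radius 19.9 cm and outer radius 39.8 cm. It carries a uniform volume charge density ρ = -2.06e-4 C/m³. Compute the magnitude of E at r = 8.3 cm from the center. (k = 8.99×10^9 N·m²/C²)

Take a concentric spherical Gaussian surface of radius r = 8.3 cm (r < 19.9 cm, inside the empty cavity).
Q_enc = 0 (all charge lies at larger r); Gauss's law gives E = 0.

E = 0 (no enclosed charge)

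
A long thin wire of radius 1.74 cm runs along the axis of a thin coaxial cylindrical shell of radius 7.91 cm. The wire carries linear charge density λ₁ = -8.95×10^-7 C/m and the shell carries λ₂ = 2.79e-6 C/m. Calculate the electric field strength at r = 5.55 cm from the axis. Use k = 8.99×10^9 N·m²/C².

2.90×10^5 N/C

Take a coaxial cylindrical Gaussian surface of radius r = 5.55 cm and length L (between the conductors, 1.74 cm < r < 7.91 cm).
The shell at 7.91 cm lies outside the Gaussian surface, so λ_enc = λ₁ = -8.95e-7 C/m.
Gauss's law: E·2πrL = λ_enc L/ε₀.
E = 2k|λ_enc|/r = 2(8.99×10^9)(8.95×10^-7)/(0.0555) = 2.90×10^5 N/C.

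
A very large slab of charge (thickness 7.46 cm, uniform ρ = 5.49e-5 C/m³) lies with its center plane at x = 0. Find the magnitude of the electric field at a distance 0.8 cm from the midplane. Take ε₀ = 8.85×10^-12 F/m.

E ≈ 4.96×10^4 N/C

By symmetry E is perpendicular to the slab. A Gaussian pillbox from −0.8 cm to +0.8 cm (face area A) lies entirely within the slab.
Q_enc = ρ·(2x)·A and flux = 2EA, so 2EA = 2ρxA/ε₀ ⇒ E = |ρ|x/ε₀.
E = (5.49×10^-5)(0.008)/(8.85×10^-12) = 4.96×10^4 N/C.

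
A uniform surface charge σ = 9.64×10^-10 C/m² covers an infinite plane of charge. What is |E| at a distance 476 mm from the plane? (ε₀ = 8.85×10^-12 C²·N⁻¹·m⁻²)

The symmetry is planar: E is normal to the sheet and the same magnitude on both sides. Take a pillbox straddling the sheet with end-cap area A.
Only the two end caps contribute flux: Φ = 2EA. With Q_enc = σA, Gauss's law gives E = |σ|/(2ε₀).
E = |σ|/(2ε₀) = (9.64×10^-10)/(2·8.85×10^-12) = 54.5 N/C.

54.5 V/m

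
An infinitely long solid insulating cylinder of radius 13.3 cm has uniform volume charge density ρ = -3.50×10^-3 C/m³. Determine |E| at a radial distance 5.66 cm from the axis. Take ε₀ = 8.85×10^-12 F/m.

|E| ≈ 1.12×10^7 N/C

Choose a coaxial cylinder of radius r = 5.66 cm (arbitrary length L) as the Gaussian surface (r < R).
Enclosed charge per unit length: λ_enc = ρ·πr² = (-3.50e-3)π(0.0566)² = -3.522e-5 C/m.
Gauss's law: E·2πrL = λ_enc L/ε₀.
E = |λ_enc|/(2πε₀r) = (3.522×10^-5)/(2π·8.85×10^-12·0.0566) = 1.12×10^7 N/C.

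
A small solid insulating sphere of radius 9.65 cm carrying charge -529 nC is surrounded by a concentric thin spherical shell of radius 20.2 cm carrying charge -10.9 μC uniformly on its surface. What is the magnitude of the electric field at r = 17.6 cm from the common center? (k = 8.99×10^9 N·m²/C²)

|E| = 1.54e5 V/m

Take a concentric spherical Gaussian surface of radius r = 17.6 cm (between the bodies, 9.65 cm < r < 20.2 cm).
The shell at 20.2 cm lies outside the Gaussian surface, so Q_enc = -529 nC = -5.29×10^-7 C.
Gauss's law: E·4πr² = Q_enc/ε₀.
E = k|Q_enc|/r² = (8.99×10^9)(5.29×10^-7)/(0.176)² = 1.54×10^5 N/C.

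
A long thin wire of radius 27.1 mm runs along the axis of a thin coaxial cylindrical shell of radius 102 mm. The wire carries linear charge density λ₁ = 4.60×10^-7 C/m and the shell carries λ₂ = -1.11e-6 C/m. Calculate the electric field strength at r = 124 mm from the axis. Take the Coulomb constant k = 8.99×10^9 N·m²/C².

E ≈ 9.42×10^4 N/C

Choose a coaxial cylinder of radius r = 124 mm (arbitrary length L) as the Gaussian surface (r > 102 mm, enclosing both).
λ_enc = λ₁ + λ₂ = (4.60×10^-7) + (-1.11e-6) = -6.50×10^-7 C/m.
Since E is radial and uniform over the curved surface, Φ = E·2πrL = Q_enc/ε₀ = λ_enc L/ε₀.
E = 2k|λ_enc|/r = 2(8.99×10^9)(6.50e-7)/(0.124) = 9.42e4 N/C.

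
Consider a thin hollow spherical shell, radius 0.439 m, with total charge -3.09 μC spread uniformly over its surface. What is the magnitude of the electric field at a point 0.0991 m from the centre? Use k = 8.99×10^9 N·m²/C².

Use a concentric Gaussian sphere at r = 0.0991 m (inside the shell, r < 0.439 m).
No charge lies within this surface, so Q_enc = 0 and Gauss's law gives E·4πr² = 0 ⇒ E = 0.

E = 0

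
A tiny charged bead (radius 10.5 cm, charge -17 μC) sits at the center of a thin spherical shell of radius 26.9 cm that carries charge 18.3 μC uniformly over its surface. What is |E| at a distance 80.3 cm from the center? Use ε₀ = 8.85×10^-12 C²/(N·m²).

By spherical symmetry E is radial; choose a Gaussian sphere of radius r = 80.3 cm (r > 26.9 cm, enclosing both).
Q_enc = (-17 μC) + (18.3 μC) = 1.30×10^-6 C.
By Gauss's law, ∮E·dA = E·4πr² = Q_enc/ε₀.
E = |Q_enc|/(4πε₀r²) = (1.30×10^-6)/(4π·8.85×10^-12·(0.803)²) = 1.81×10^4 N/C.

E = 1.81×10^4 N/C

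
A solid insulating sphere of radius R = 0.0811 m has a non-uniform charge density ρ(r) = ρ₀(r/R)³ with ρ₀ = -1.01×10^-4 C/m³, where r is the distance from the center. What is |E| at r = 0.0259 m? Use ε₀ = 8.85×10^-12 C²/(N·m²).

E ≈ 1.60×10^3 N/C

Take a concentric spherical Gaussian surface of radius r = 0.0259 m (r < R).
Integrate the density: Q_enc = 4π ∫₀^r ρ₀(r'/R)^3 r'² dr' = 4πρ₀ r^6/(6·R³) = -1.197e-10 C.
Gauss's law: E·4πr² = Q_enc/ε₀.
E = |Q_enc|/(4πε₀r²) = (1.197×10^-10)/(4π·8.85×10^-12·(0.0259)²) = 1.60e3 N/C.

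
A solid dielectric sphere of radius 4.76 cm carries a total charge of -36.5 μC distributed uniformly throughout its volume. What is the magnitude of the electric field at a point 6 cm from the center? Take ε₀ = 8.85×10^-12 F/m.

|E| ≈ 9.12×10^7 V/m

By spherical symmetry E is radial; choose a Gaussian sphere of radius r = 6 cm (r > R, so the entire charge is enclosed).
Q_enc = -36.5 μC = -3.65×10^-5 C.
Applying ∮E·dA = Q_enc/ε₀ with Φ = E(4πr²):
E = |Q_enc|/(4πε₀r²) = (3.65e-5)/(4π·8.85×10^-12·(0.06)²) = 9.12×10^7 N/C.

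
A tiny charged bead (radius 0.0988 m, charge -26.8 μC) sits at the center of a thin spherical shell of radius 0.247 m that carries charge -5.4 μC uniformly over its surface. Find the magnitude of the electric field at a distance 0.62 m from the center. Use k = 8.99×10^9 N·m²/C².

|E| = 7.53×10^5 N/C

Take a concentric spherical Gaussian surface of radius r = 0.62 m (r > 0.247 m, enclosing both).
Q_enc = (-26.8 μC) + (-5.4 μC) = -3.22×10^-5 C.
Since E is radial and uniform over the Gaussian sphere, Φ = E·4πr² = Q_enc/ε₀.
E = k|Q_enc|/r² = (8.99×10^9)(3.22×10^-5)/(0.62)² = 7.53×10^5 N/C.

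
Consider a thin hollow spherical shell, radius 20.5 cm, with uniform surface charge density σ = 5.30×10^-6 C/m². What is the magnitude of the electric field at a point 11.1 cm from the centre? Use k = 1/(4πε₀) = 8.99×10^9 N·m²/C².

|E| = 0 N/C

Take a concentric spherical Gaussian surface of radius r = 11.1 cm (inside the shell, r < 20.5 cm).
No charge lies within this surface, so Q_enc = 0 and Gauss's law gives E·4πr² = 0 ⇒ E = 0.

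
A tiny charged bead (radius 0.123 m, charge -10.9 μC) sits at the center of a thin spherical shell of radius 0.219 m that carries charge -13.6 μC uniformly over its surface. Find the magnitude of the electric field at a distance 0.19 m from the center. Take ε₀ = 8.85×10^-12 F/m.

E = 2.71×10^6 V/m

Take a concentric spherical Gaussian surface of radius r = 0.19 m (between the bodies, 0.123 m < r < 0.219 m).
The shell at 0.219 m lies outside the Gaussian surface, so Q_enc = -10.9 μC = -1.09×10^-5 C.
By Gauss's law, ∮E·dA = E·4πr² = Q_enc/ε₀.
E = |Q_enc|/(4πε₀r²) = (1.09×10^-5)/(4π·8.85×10^-12·(0.19)²) = 2.71×10^6 N/C.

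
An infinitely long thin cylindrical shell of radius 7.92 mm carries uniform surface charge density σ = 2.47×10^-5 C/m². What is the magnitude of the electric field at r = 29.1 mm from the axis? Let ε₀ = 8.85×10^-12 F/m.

|E| ≈ 7.60×10^5 V/m

Take a coaxial cylindrical Gaussian surface of radius r = 29.1 mm and length L (r > 7.92 mm).
The whole shell is enclosed: λ_enc = σ·2πR = (2.47×10^-5)·2π·(0.00792) = 1.229×10^-6 C/m.
By Gauss's law (flux through the curved wall only), E·2πrL = λ_enc L/ε₀.
E = |λ_enc|/(2πε₀r) = (1.229×10^-6)/(2π·8.85×10^-12·0.0291) = 7.60×10^5 N/C.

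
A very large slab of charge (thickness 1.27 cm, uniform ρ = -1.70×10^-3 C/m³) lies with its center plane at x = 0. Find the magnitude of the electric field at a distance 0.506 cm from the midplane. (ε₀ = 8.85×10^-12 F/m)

By symmetry E is perpendicular to the slab. A Gaussian pillbox from −0.506 cm to +0.506 cm (face area A) lies entirely within the slab.
Q_enc = ρ·(2x)·A and flux = 2EA, so 2EA = 2ρxA/ε₀ ⇒ E = |ρ|x/ε₀.
E = (1.70×10^-3)(0.00506)/(8.85×10^-12) = 9.72e5 N/C.

E ≈ 9.72×10^5 N/C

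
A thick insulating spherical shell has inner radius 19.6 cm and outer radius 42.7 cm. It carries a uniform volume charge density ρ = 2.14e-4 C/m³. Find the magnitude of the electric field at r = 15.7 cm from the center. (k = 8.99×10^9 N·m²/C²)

E = 0 (no enclosed charge)

Take a concentric spherical Gaussian surface of radius r = 15.7 cm (r < 19.6 cm, inside the empty cavity).
No charge is enclosed, so by Gauss's law E·4πr² = 0 ⇒ E = 0.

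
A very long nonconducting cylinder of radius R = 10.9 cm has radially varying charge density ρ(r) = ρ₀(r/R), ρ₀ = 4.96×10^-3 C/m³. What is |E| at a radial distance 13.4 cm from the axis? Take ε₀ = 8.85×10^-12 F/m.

E = 1.66e7 N/C

By cylindrical symmetry E is radial; use a coaxial Gaussian cylinder of radius 13.4 cm and length L (r > R, full charge per length enclosed).
λ_enc = 2π ∫₀^R ρ₀(r'/R)^1 r' dr' = 2πρ₀R²/3 = 1.234e-4 C/m.
Applying ∮E·dA = Q_enc/ε₀ with the end caps contributing no flux:
E = |λ_enc|/(2πε₀r) = (1.234×10^-4)/(2π·8.85×10^-12·0.134) = 1.66×10^7 N/C.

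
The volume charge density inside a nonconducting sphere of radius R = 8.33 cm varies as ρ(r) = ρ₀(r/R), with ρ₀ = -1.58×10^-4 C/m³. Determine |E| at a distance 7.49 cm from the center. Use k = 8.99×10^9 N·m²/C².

By spherical symmetry E is radial; choose a Gaussian sphere of radius r = 7.49 cm (r < R).
Integrate the density: Q_enc = 4π ∫₀^r ρ₀(r'/R)^1 r'² dr' = 4πρ₀ r^4/(4·R) = -1.875×10^-7 C.
Since E is radial and uniform over the Gaussian sphere, Φ = E·4πr² = Q_enc/ε₀.
E = k|Q_enc|/r² = (8.99×10^9)(1.875e-7)/(0.0749)² = 3.01×10^5 N/C.

|E| = 3.01×10^5 N/C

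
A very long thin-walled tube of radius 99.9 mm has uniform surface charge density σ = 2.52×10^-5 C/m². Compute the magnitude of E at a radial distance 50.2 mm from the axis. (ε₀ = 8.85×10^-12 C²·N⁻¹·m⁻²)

|E| = 0 V/m

Choose a coaxial cylinder of radius r = 50.2 mm (arbitrary length L) as the Gaussian surface (r < 99.9 mm, inside the shell).
No charge is enclosed, so Gauss's law gives E·2πrL = 0 ⇒ E = 0.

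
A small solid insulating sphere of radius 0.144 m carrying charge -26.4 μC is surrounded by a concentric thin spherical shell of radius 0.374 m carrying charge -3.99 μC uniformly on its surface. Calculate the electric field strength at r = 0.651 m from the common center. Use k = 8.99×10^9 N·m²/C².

By spherical symmetry E is radial; choose a Gaussian sphere of radius r = 0.651 m (r > 0.374 m, enclosing both).
Q_enc = (-26.4 μC) + (-3.99 μC) = -3.039×10^-5 C.
By Gauss's law, ∮E·dA = E·4πr² = Q_enc/ε₀.
E = k|Q_enc|/r² = (8.99×10^9)(3.039×10^-5)/(0.651)² = 6.45e5 N/C.

6.45×10^5 N/C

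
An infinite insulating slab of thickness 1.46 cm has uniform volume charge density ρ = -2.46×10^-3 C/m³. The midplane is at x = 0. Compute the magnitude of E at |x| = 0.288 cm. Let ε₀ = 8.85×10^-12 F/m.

By symmetry E is perpendicular to the slab. A Gaussian pillbox from −0.288 cm to +0.288 cm (face area A) lies entirely within the slab.
Q_enc = ρ·(2x)·A and flux = 2EA, so 2EA = 2ρxA/ε₀ ⇒ E = |ρ|x/ε₀.
E = (2.46e-3)(0.00288)/(8.85×10^-12) = 8.01×10^5 N/C.

E = 8.01×10^5 N/C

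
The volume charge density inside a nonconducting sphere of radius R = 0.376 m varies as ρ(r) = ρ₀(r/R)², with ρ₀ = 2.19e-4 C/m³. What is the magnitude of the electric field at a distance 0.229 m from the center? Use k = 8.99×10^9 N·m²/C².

E = 4.20×10^5 N/C

Use a concentric Gaussian sphere at r = 0.229 m (r < R).
Q_enc = ∫₀^r ρ(r')·4πr'² dr' = (4πρ₀/R²) ∫₀^r r'^4 dr' = 4πρ₀ r^5/(5·R²) = 2.452×10^-6 C.
Applying ∮E·dA = Q_enc/ε₀ with Φ = E(4πr²):
E = k|Q_enc|/r² = (8.99×10^9)(2.452e-6)/(0.229)² = 4.20e5 N/C.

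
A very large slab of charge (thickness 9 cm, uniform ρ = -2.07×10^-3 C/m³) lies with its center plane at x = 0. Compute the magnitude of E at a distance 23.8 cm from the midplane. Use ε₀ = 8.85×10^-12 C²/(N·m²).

|E| = 1.05e7 N/C

The point |x| = 23.8 cm lies outside the slab (half-thickness 0.045 m). A symmetric pillbox spanning the full slab encloses Q_enc = ρ·d·A.
Flux = 2EA ⇒ E = |ρ|d/(2ε₀), independent of distance outside.
E = (2.07e-3)(0.09)/(2·8.85×10^-12) = 1.05e7 N/C.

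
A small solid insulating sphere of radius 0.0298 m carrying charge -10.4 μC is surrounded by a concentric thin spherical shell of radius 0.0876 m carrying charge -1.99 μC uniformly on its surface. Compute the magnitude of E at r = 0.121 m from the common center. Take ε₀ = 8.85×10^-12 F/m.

Take a concentric spherical Gaussian surface of radius r = 0.121 m (r > 0.0876 m, enclosing both).
Q_enc = (-10.4 μC) + (-1.99 μC) = -1.239×10^-5 C.
Since E is radial and uniform over the Gaussian sphere, Φ = E·4πr² = Q_enc/ε₀.
E = |Q_enc|/(4πε₀r²) = (1.239×10^-5)/(4π·8.85×10^-12·(0.121)²) = 7.61×10^6 N/C.

|E| ≈ 7.61e6 N/C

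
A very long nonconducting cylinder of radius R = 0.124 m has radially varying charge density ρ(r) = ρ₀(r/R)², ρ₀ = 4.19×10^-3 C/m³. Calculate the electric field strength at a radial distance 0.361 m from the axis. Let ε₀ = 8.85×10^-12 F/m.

|E| ≈ 5.04×10^6 N/C

By cylindrical symmetry E is radial; use a coaxial Gaussian cylinder of radius 0.361 m and length L (r > R, full charge per length enclosed).
λ_enc = 2π ∫₀^R ρ₀(r'/R)^2 r' dr' = 2πρ₀R²/4 = 1.012×10^-4 C/m.
Gauss's law: E·2πrL = λ_enc L/ε₀.
E = |λ_enc|/(2πε₀r) = (1.012e-4)/(2π·8.85×10^-12·0.361) = 5.04×10^6 N/C.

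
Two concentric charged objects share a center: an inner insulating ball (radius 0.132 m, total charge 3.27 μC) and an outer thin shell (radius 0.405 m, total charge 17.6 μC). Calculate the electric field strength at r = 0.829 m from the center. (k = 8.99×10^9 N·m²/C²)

Symmetry ⇒ E = E(r) r̂. Gaussian sphere of radius r = 0.829 m (r > 0.405 m, enclosing both).
Q_enc = (3.27 μC) + (17.6 μC) = 2.087e-5 C.
Gauss's law: E·4πr² = Q_enc/ε₀.
E = k|Q_enc|/r² = (8.99×10^9)(2.087e-5)/(0.829)² = 2.73e5 N/C.

E = 2.73×10^5 N/C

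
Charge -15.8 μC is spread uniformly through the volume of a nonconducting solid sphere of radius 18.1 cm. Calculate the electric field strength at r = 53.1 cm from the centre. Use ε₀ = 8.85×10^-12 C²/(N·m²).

By spherical symmetry E is radial; choose a Gaussian sphere of radius r = 53.1 cm (r > R, so the entire charge is enclosed).
Q_enc = -15.8 μC = -1.58×10^-5 C.
By Gauss's law, ∮E·dA = E·4πr² = Q_enc/ε₀.
E = |Q_enc|/(4πε₀r²) = (1.58×10^-5)/(4π·8.85×10^-12·(0.531)²) = 5.04×10^5 N/C.

E = 5.04×10^5 V/m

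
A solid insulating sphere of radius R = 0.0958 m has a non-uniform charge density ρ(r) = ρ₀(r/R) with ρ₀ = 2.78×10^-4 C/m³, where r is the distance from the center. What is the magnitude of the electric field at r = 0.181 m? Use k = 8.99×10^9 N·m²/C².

Take a concentric spherical Gaussian surface of radius r = 0.181 m (r > R, all charge enclosed).
Q_enc = 4π ∫₀^R ρ₀(r'/R)^1 r'² dr' = 4πρ₀R³/4 = 7.679×10^-7 C.
By Gauss's law, ∮E·dA = E·4πr² = Q_enc/ε₀.
E = k|Q_enc|/r² = (8.99×10^9)(7.679×10^-7)/(0.181)² = 2.11×10^5 N/C.

|E| = 2.11×10^5 V/m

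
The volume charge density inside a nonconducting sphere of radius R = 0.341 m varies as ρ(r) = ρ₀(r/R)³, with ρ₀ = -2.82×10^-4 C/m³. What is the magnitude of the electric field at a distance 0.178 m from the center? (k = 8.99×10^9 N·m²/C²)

E = 1.34e5 N/C

Use a concentric Gaussian sphere at r = 0.178 m (r < R).
Q_enc = ∫₀^r ρ(r')·4πr'² dr' = (4πρ₀/R³) ∫₀^r r'^5 dr' = 4πρ₀ r^6/(6·R³) = -4.738×10^-7 C.
Gauss's law: E·4πr² = Q_enc/ε₀.
E = k|Q_enc|/r² = (8.99×10^9)(4.738e-7)/(0.178)² = 1.34×10^5 N/C.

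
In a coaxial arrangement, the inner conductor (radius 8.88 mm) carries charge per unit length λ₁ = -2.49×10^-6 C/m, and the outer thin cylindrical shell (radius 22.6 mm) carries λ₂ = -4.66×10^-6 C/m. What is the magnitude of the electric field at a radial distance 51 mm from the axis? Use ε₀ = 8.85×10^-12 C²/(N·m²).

|E| ≈ 2.52×10^6 N/C

Take a coaxial cylindrical Gaussian surface of radius r = 51 mm and length L (r > 22.6 mm, enclosing both).
λ_enc = λ₁ + λ₂ = (-2.49e-6) + (-4.66e-6) = -7.15×10^-6 C/m.
Gauss's law: E·2πrL = λ_enc L/ε₀.
E = |λ_enc|/(2πε₀r) = (7.15×10^-6)/(2π·8.85×10^-12·0.051) = 2.52×10^6 N/C.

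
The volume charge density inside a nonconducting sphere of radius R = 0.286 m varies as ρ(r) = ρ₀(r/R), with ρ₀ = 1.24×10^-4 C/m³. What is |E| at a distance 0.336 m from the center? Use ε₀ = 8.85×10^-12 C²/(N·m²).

Symmetry ⇒ E = E(r) r̂. Gaussian sphere of radius r = 0.336 m (r > R, all charge enclosed).
Q_enc = 4π ∫₀^R ρ₀(r'/R)^1 r'² dr' = 4πρ₀R³/4 = 9.113e-6 C.
Since E is radial and uniform over the Gaussian sphere, Φ = E·4πr² = Q_enc/ε₀.
E = |Q_enc|/(4πε₀r²) = (9.113×10^-6)/(4π·8.85×10^-12·(0.336)²) = 7.26×10^5 N/C.

E ≈ 7.26×10^5 N/C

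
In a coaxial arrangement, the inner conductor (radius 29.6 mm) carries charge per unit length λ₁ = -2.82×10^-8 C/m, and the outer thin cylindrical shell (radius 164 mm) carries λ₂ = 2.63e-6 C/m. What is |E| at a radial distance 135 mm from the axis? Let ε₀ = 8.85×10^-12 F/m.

|E| ≈ 3.76e3 N/C

Choose a coaxial cylinder of radius r = 135 mm (arbitrary length L) as the Gaussian surface (between the conductors, 29.6 mm < r < 164 mm).
Only the inner wire is enclosed; the outer shell contributes nothing inside itself. λ_enc = λ₁ = -2.82×10^-8 C/m.
By Gauss's law (flux through the curved wall only), E·2πrL = λ_enc L/ε₀.
E = |λ_enc|/(2πε₀r) = (2.82×10^-8)/(2π·8.85×10^-12·0.135) = 3.76e3 N/C.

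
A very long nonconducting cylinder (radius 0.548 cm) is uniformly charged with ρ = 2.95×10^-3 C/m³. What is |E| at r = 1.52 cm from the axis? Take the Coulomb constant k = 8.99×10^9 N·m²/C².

Choose a coaxial cylinder of radius r = 1.52 cm (arbitrary length L) as the Gaussian surface (r > 0.548 cm, full cross-section enclosed).
λ_enc = ρ·πR² = (2.95×10^-3)π(0.00548)² = 2.783e-7 C/m.
Applying ∮E·dA = Q_enc/ε₀ with the end caps contributing no flux:
E = 2k|λ_enc|/r = 2(8.99×10^9)(2.783e-7)/(0.0152) = 3.29e5 N/C.

3.29×10^5 N/C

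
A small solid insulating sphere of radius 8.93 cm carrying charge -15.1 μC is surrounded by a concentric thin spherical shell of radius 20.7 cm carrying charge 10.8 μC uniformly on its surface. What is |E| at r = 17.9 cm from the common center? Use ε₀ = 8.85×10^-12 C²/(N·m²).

|E| = 4.24×10^6 N/C

Use a concentric Gaussian sphere at r = 17.9 cm (between the bodies, 8.93 cm < r < 20.7 cm).
Only the inner charge is enclosed; the outer shell contributes nothing inside itself. Q_enc = -15.1 μC = -1.51×10^-5 C.
By Gauss's law, ∮E·dA = E·4πr² = Q_enc/ε₀.
E = |Q_enc|/(4πε₀r²) = (1.51×10^-5)/(4π·8.85×10^-12·(0.179)²) = 4.24×10^6 N/C.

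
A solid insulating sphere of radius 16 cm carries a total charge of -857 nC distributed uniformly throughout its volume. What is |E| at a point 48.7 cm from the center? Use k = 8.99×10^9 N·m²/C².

Take a concentric spherical Gaussian surface of radius r = 48.7 cm (r > R, so the entire charge is enclosed).
Q_enc = -857 nC = -8.57e-7 C.
Since E is radial and uniform over the Gaussian sphere, Φ = E·4πr² = Q_enc/ε₀.
E = k|Q_enc|/r² = (8.99×10^9)(8.57e-7)/(0.487)² = 3.25×10^4 N/C.

|E| ≈ 3.25e4 N/C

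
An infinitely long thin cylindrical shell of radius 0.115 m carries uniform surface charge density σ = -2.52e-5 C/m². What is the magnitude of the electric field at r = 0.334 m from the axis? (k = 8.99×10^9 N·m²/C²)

|E| = 9.80×10^5 N/C

Coaxial Gaussian cylinder, radius r = 0.334 m, length L (r > 0.115 m).
The whole shell is enclosed: λ_enc = σ·2πR = (-2.52×10^-5)·2π·(0.115) = -1.821×10^-5 C/m.
Applying ∮E·dA = Q_enc/ε₀ with the end caps contributing no flux:
E = 2k|λ_enc|/r = 2(8.99×10^9)(1.821×10^-5)/(0.334) = 9.80×10^5 N/C.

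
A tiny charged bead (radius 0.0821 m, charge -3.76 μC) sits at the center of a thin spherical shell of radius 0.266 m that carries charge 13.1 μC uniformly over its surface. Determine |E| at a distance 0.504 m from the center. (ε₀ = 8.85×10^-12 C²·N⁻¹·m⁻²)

E ≈ 3.31×10^5 V/m

Symmetry ⇒ E = E(r) r̂. Gaussian sphere of radius r = 0.504 m (r > 0.266 m, enclosing both).
Q_enc = (-3.76 μC) + (13.1 μC) = 9.34e-6 C.
Since E is radial and uniform over the Gaussian sphere, Φ = E·4πr² = Q_enc/ε₀.
E = |Q_enc|/(4πε₀r²) = (9.34e-6)/(4π·8.85×10^-12·(0.504)²) = 3.31×10^5 N/C.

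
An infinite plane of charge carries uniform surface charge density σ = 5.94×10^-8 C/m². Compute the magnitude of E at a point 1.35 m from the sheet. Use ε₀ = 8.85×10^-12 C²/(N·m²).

The symmetry is planar: E is normal to the sheet and the same magnitude on both sides. Take a pillbox straddling the sheet with end-cap area A.
Only the two end caps contribute flux: Φ = 2EA. With Q_enc = σA, Gauss's law gives E = |σ|/(2ε₀).
E = |σ|/(2ε₀) = (5.94×10^-8)/(2·8.85×10^-12) = 3.36×10^3 N/C.

E ≈ 3.36×10^3 V/m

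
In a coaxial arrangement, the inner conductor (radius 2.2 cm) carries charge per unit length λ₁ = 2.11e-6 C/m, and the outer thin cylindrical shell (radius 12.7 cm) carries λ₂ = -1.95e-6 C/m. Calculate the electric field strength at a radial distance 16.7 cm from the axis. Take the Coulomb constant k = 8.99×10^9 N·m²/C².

Choose a coaxial cylinder of radius r = 16.7 cm (arbitrary length L) as the Gaussian surface (r > 12.7 cm, enclosing both).
λ_enc = λ₁ + λ₂ = (2.11e-6) + (-1.95e-6) = 1.60×10^-7 C/m.
Since E is radial and uniform over the curved surface, Φ = E·2πrL = Q_enc/ε₀ = λ_enc L/ε₀.
E = 2k|λ_enc|/r = 2(8.99×10^9)(1.60×10^-7)/(0.167) = 1.72×10^4 N/C.

E ≈ 1.72×10^4 V/m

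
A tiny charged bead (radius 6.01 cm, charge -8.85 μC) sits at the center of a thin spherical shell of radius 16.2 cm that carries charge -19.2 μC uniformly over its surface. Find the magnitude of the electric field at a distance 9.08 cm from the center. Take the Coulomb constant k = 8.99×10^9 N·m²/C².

9.65e6 V/m

By spherical symmetry E is radial; choose a Gaussian sphere of radius r = 9.08 cm (between the bodies, 6.01 cm < r < 16.2 cm).
Only the inner charge is enclosed; the outer shell contributes nothing inside itself. Q_enc = -8.85 μC = -8.85e-6 C.
Applying ∮E·dA = Q_enc/ε₀ with Φ = E(4πr²):
E = k|Q_enc|/r² = (8.99×10^9)(8.85×10^-6)/(0.0908)² = 9.65e6 N/C.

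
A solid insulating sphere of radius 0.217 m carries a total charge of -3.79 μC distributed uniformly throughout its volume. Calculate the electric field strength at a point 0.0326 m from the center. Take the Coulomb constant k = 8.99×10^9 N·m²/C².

Use a concentric Gaussian sphere at r = 0.0326 m (r < R).
Only the charge within r is enclosed: Q_enc = Q·(r/R)³ = (-3.79 μC)·(0.0326 m/0.217 m)³ = -1.285×10^-8 C.
Applying ∮E·dA = Q_enc/ε₀ with Φ = E(4πr²):
E = k|Q_enc|/r² = (8.99×10^9)(1.285×10^-8)/(0.0326)² = 1.09×10^5 N/C.

|E| = 1.09e5 N/C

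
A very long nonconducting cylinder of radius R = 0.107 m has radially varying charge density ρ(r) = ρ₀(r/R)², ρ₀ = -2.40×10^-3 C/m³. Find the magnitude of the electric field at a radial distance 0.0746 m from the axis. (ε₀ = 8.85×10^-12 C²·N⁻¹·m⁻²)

Take a coaxial cylindrical Gaussian surface of radius r = 0.0746 m and length L (r < R).
λ_enc = ∫₀^r ρ(r')·2πr' dr' = (2πρ₀/R²)·r^4/4 = -1.02e-5 C/m.
By Gauss's law (flux through the curved wall only), E·2πrL = λ_enc L/ε₀.
E = |λ_enc|/(2πε₀r) = (1.02×10^-5)/(2π·8.85×10^-12·0.0746) = 2.46×10^6 N/C.

|E| ≈ 2.46×10^6 V/m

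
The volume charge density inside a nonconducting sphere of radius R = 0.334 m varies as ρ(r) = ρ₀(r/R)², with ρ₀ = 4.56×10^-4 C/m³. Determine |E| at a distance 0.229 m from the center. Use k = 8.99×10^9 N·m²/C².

Symmetry ⇒ E = E(r) r̂. Gaussian sphere of radius r = 0.229 m (r < R).
Integrate the density: Q_enc = 4π ∫₀^r ρ₀(r'/R)^2 r'² dr' = 4πρ₀ r^5/(5·R²) = 6.47e-6 C.
Applying ∮E·dA = Q_enc/ε₀ with Φ = E(4πr²):
E = k|Q_enc|/r² = (8.99×10^9)(6.47e-6)/(0.229)² = 1.11×10^6 N/C.

E = 1.11e6 N/C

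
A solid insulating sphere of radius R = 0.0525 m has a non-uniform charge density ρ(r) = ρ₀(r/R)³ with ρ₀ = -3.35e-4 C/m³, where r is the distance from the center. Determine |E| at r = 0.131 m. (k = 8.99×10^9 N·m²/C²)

Take a concentric spherical Gaussian surface of radius r = 0.131 m (r > R, all charge enclosed).
Q_enc = 4π ∫₀^R ρ₀(r'/R)^3 r'² dr' = 4πρ₀R³/6 = -1.015×10^-7 C.
Applying ∮E·dA = Q_enc/ε₀ with Φ = E(4πr²):
E = k|Q_enc|/r² = (8.99×10^9)(1.015×10^-7)/(0.131)² = 5.32×10^4 N/C.

|E| = 5.32×10^4 N/C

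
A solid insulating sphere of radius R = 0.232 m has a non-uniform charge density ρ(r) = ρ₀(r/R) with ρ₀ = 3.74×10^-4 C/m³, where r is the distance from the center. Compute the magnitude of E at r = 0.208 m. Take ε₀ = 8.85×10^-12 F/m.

1.97×10^6 N/C

Take a concentric spherical Gaussian surface of radius r = 0.208 m (r < R).
Q_enc = ∫₀^r ρ(r')·4πr'² dr' = (4πρ₀/R) ∫₀^r r'^3 dr' = 4πρ₀ r^4/(4·R) = 9.48×10^-6 C.
By Gauss's law, ∮E·dA = E·4πr² = Q_enc/ε₀.
E = |Q_enc|/(4πε₀r²) = (9.48e-6)/(4π·8.85×10^-12·(0.208)²) = 1.97×10^6 N/C.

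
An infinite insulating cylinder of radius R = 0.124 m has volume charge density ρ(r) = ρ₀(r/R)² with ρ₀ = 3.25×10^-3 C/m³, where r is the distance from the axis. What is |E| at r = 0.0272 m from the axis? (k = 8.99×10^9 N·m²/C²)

Choose a coaxial cylinder of radius r = 0.0272 m (arbitrary length L) as the Gaussian surface (r < R).
λ_enc = ∫₀^r ρ(r')·2πr' dr' = (2πρ₀/R²)·r^4/4 = 1.817×10^-7 C/m.
By Gauss's law (flux through the curved wall only), E·2πrL = λ_enc L/ε₀.
E = 2k|λ_enc|/r = 2(8.99×10^9)(1.817×10^-7)/(0.0272) = 1.20e5 N/C.

|E| = 1.20×10^5 N/C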